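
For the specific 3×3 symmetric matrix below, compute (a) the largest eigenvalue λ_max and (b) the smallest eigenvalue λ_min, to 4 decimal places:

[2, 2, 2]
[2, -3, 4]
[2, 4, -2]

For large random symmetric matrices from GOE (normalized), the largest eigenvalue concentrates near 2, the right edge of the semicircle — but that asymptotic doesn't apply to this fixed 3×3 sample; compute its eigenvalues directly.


Since M is real symmetric, all three eigenvalues are real; they are the roots of det(λI − M) = λ³ − (tr M) λ² + s λ − det M, where s is the sum of the principal 2×2 minors.
tr M = 2 + (-3) + (-2) = -3.
s = (2·(-3) − 2²) + (2·(-2) − 2²) + ((-3)·(-2) − 4²) = -10 + (-8) + (-10) = -28.
det M (expand along row 1) = 2·(-10) − 2·(-12) + 2·14 = 32.
Characteristic polynomial: λ³ + 3λ² − 28λ − 32 = 0.
Substitute λ = y + (tr M)/3 = y − 1.000000 to remove the quadratic term: y³ + p·y + q = 0 with p = s − (tr M)²/3 = -31.000000 and q = −2(tr M)³/27 + (tr M)·s/3 − det M = -2.000000.
Three real roots ⇒ use the trigonometric (Viète) form: r = 2√(−p/3) = 6.429101, φ = arccos(3q/(p·r)) = arccos(0.030105) = 1.540687 rad.
y_k = r·cos(φ/3 − 2πk/3) for k = 0, 1, 2 gives y = 5.599746, -0.064525, -5.535222.
λ_k = y_k − 1.000000 gives λ = 4.5997, -1.0645, -6.5352 (check: the sum is -3.0000 = tr M).

Hence λ_max = 4.5997 and λ_min = -6.5352.


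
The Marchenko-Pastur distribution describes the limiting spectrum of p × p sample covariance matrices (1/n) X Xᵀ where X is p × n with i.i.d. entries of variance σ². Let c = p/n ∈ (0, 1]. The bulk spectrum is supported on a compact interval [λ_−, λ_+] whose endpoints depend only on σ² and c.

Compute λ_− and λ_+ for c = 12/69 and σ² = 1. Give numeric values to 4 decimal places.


c = 12/69 = 0.173913; √c = 0.417029.
λ_− = σ² (1 − √c)² = 1 · (1 − 0.417029)² = 1 · (0.582971)² = 0.339855.
λ_+ = σ² (1 + √c)² = 1 · (1 + 0.417029)² = 1 · (1.417029)² = 2.007971.

Rounded to 4 decimal places: λ_− ≈ 0.3399, λ_+ ≈ 2.0080.


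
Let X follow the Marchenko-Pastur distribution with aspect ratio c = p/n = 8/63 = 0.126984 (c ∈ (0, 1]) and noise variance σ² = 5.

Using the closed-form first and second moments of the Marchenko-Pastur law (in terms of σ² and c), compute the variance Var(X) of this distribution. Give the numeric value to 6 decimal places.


Recall the MP moments m_1 = E[X] = σ² and m_2 = E[X²] = σ⁴ (1 + c).
m_1 = E[X] = σ² = 5, so m_1² = 25.
m_2 = E[X²] = σ⁴ (1 + c) = 25 · (1 + 0.126984) = 25 · 1.126984 = 28.174603.
(Note m_2 − m_1² simplifies to c · σ⁴ = 0.126984 · 25.)

Var(X) = m_2 − m_1² = 28.174603 − 25 = 3.174603.


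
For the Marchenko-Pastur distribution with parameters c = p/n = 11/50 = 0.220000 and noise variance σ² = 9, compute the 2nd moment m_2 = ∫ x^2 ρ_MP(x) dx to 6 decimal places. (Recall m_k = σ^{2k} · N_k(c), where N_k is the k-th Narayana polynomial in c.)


E[X²] = σ⁴ (1 + c) (second MP moment). With σ² = 9 (so σ⁴ = 81) and c = 11/50 = 0.220000: E[X²] = 81 · (1 + 0.220000) = 81 · 1.220000.

So E[X^2] = 98.820000.


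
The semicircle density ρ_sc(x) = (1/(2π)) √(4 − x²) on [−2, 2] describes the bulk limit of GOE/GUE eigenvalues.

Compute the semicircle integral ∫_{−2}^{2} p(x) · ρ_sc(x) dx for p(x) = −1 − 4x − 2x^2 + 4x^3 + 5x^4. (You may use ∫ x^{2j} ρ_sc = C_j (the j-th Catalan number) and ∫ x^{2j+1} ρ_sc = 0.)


Write p(x) = Σ a_i x^i, split into monomials and integrate each against ρ_sc separately.
Using ∫ x^{2j} ρ_sc = C_j = (1/(j+1)) C(2j, j) (Catalan numbers) and ∫ x^{2j+1} ρ_sc = 0 (odd monomials vanish by symmetry):
  i = 0 (even): a_0 · C_{0} = -1 · 1 = -1
  i = 1 (odd): ∫ x^1 ρ_sc = 0 (vanishes)
  i = 2 (even): a_2 · C_{1} = -2 · 1 = -2
  i = 3 (odd): ∫ x^3 ρ_sc = 0 (vanishes)
  i = 4 (even): a_4 · C_{2} = 5 · 2 = 10

Summing the contributions: ∫_{−2}^{2} p(x) ρ_sc(x) dx = (-1) + (-2) + 10 = 7.


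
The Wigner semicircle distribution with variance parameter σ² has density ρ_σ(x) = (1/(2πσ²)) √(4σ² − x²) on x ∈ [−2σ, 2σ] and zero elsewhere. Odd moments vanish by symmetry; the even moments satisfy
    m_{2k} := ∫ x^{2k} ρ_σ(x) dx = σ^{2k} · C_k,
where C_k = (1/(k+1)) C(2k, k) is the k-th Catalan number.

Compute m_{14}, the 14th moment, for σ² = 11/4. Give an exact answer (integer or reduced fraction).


By the scaled semicircle moment identity, m_{2k} = σ^{2k} · C_k with k = 7.
C_7 = (1/(k+1)) · C(2k, k) = (1/8) · C(14, 7) = (1/8) · 3432 = 429.
σ^{2k} = (σ²)^k = (11/4)^7 = 19487171/16384.

Therefore m_{14} = σ^{14} · C_7 = (19487171/16384) · 429 = 8359996359/16384.


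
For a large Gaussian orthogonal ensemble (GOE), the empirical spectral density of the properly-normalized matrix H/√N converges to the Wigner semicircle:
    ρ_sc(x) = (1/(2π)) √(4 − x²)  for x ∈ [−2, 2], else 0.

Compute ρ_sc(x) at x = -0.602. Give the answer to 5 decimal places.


ρ_sc(x) = (1/(2π)) √(4 − x²). With x = -0.602:
  4 − x² = 4 − (-0.602)² = 4 − 0.362404 = 3.637596.
  √(4 − x²) = 1.907248.
  1/(2π) = 0.159155.
  ρ_sc(-0.602) = 0.159155 · 1.907248 = 0.303548.

Rounded to 5 decimal places: ρ_sc(-0.602) ≈ 0.30355.


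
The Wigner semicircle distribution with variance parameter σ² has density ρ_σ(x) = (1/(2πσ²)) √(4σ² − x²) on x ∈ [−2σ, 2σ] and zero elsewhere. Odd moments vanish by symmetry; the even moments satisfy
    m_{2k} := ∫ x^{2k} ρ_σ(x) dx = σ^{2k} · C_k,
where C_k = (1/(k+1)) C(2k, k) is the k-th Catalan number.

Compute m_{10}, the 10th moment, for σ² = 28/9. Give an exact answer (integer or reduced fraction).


By the scaled semicircle moment identity, m_{2k} = σ^{2k} · C_k with k = 5.
C_5 = (1/(k+1)) · C(2k, k) = (1/6) · C(10, 5) = (1/6) · 252 = 42.
σ^{2k} = (σ²)^k = (28/9)^5 = 17210368/59049.

Therefore m_{10} = σ^{10} · C_5 = (17210368/59049) · 42 = 240945152/19683.


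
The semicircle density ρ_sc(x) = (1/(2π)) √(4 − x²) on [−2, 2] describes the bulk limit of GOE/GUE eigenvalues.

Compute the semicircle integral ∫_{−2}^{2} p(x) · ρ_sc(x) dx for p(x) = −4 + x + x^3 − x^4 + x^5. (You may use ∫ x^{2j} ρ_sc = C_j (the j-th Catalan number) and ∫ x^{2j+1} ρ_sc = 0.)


Write p(x) = Σ a_i x^i, split into monomials and integrate each against ρ_sc separately.
Using ∫ x^{2j} ρ_sc = C_j = (1/(j+1)) C(2j, j) (Catalan numbers) and ∫ x^{2j+1} ρ_sc = 0 (odd monomials vanish by symmetry):
  i = 0 (even): a_0 · C_{0} = -4 · 1 = -4
  i = 1 (odd): ∫ x^1 ρ_sc = 0 (vanishes)
  i = 3 (odd): ∫ x^3 ρ_sc = 0 (vanishes)
  i = 4 (even): a_4 · C_{2} = -1 · 2 = -2
  i = 5 (odd): ∫ x^5 ρ_sc = 0 (vanishes)

Summing the contributions: ∫_{−2}^{2} p(x) ρ_sc(x) dx = (-4) + (-2) = -6.


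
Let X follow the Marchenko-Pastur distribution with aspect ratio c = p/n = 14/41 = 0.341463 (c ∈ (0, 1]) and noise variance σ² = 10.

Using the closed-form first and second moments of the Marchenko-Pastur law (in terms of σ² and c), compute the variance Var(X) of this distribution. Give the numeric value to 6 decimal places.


Recall the MP moments m_1 = E[X] = σ² and m_2 = E[X²] = σ⁴ (1 + c).
m_1 = E[X] = σ² = 10, so m_1² = 100.
m_2 = E[X²] = σ⁴ (1 + c) = 100 · (1 + 0.341463) = 100 · 1.341463 = 134.146341.
(Note m_2 − m_1² simplifies to c · σ⁴ = 0.341463 · 100.)

Var(X) = m_2 − m_1² = 134.146341 − 100 = 34.146341.


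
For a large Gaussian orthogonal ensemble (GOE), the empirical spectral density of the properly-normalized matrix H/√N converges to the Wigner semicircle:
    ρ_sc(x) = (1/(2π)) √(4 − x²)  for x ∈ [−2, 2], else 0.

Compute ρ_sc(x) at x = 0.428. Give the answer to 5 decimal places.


ρ_sc(x) = (1/(2π)) √(4 − x²). With x = 0.428:
  4 − x² = 4 − (0.428)² = 4 − 0.183184 = 3.816816.
  √(4 − x²) = 1.953667.
  1/(2π) = 0.159155.
  ρ_sc(0.428) = 0.159155 · 1.953667 = 0.310936.

Rounded to 5 decimal places: ρ_sc(0.428) ≈ 0.31094.


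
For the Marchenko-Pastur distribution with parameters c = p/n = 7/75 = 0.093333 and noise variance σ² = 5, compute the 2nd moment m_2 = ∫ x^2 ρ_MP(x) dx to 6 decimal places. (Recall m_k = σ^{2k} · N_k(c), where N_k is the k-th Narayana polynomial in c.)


E[X²] = σ⁴ (1 + c) (second MP moment). With σ² = 5 (so σ⁴ = 25) and c = 7/75 = 0.093333: E[X²] = 25 · (1 + 0.093333) = 25 · 1.093333.

So E[X^2] = 27.333333.


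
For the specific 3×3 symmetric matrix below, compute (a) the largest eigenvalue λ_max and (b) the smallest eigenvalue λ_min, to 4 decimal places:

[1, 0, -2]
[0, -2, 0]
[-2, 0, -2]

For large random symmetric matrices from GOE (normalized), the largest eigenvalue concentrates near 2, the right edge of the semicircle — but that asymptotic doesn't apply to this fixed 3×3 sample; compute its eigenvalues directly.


Since M is real symmetric, all three eigenvalues are real; they are the roots of det(λI − M) = λ³ − (tr M) λ² + s λ − det M, where s is the sum of the principal 2×2 minors.
tr M = 1 + (-2) + (-2) = -3.
s = (1·(-2) − 0²) + (1·(-2) − (-2)²) + ((-2)·(-2) − 0²) = -2 + (-6) + 4 = -4.
det M (expand along row 1) = 1·4 − 0·0 + (-2)·(-4) = 12.
Characteristic polynomial: λ³ + 3λ² − 4λ − 12 = 0.
Substitute λ = y + (tr M)/3 = y − 1.000000 to remove the quadratic term: y³ + p·y + q = 0 with p = s − (tr M)²/3 = -7.000000 and q = −2(tr M)³/27 + (tr M)·s/3 − det M = -6.000000.
Three real roots ⇒ use the trigonometric (Viète) form: r = 2√(−p/3) = 3.055050, φ = arccos(3q/(p·r)) = arccos(0.841698) = 0.570377 rad.
y_k = r·cos(φ/3 − 2πk/3) for k = 0, 1, 2 gives y = 3.000000, -1.000000, -2.000000.
λ_k = y_k − 1.000000 gives λ = 2.0000, -2.0000, -3.0000 (check: the sum is -3.0000 = tr M).

Hence λ_max = 2.0000 and λ_min = -3.0000.


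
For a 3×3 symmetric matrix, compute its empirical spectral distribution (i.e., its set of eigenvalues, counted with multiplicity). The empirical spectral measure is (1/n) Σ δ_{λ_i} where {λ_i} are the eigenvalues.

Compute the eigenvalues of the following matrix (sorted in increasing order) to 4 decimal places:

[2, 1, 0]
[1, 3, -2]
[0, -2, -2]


Since M is real symmetric, all three eigenvalues are real; they are the roots of det(λI − M) = λ³ − (tr M) λ² + s λ − det M, where s is the sum of the principal 2×2 minors.
tr M = 2 + 3 + (-2) = 3.
s = (2·3 − 1²) + (2·(-2) − 0²) + (3·(-2) − (-2)²) = 5 + (-4) + (-10) = -9.
det M (expand along row 1) = 2·(-10) − 1·(-2) + 0·(-2) = -18.
Characteristic polynomial: λ³ − 3λ² − 9λ + 18 = 0.
Substitute λ = y + (tr M)/3 = y + 1.000000 to remove the quadratic term: y³ + p·y + q = 0 with p = s − (tr M)²/3 = -12.000000 and q = −2(tr M)³/27 + (tr M)·s/3 − det M = 7.000000.
Three real roots ⇒ use the trigonometric (Viète) form: r = 2√(−p/3) = 4.000000, φ = arccos(3q/(p·r)) = arccos(-0.437500) = 2.023613 rad.
y_k = r·cos(φ/3 − 2πk/3) for k = 0, 1, 2 gives y = 3.123983, 0.601466, -3.725449.
λ_k = y_k + 1.000000 gives λ = 4.1240, 1.6015, -2.7254 (check: the sum is 3.0000 = tr M).

Eigenvalues sorted in increasing order: [-2.7254, 1.6015, 4.1240].


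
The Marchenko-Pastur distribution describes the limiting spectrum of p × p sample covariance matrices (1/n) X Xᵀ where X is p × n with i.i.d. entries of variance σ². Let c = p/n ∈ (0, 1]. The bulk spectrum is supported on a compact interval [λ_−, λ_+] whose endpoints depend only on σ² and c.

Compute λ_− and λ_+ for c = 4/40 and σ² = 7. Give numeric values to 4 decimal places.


c = 4/40 = 0.100000; √c = 0.316228.
λ_− = σ² (1 − √c)² = 7 · (1 − 0.316228)² = 7 · (0.683772)² = 3.272811.
λ_+ = σ² (1 + √c)² = 7 · (1 + 0.316228)² = 7 · (1.316228)² = 12.127189.

Rounded to 4 decimal places: λ_− ≈ 3.2728, λ_+ ≈ 12.1272.


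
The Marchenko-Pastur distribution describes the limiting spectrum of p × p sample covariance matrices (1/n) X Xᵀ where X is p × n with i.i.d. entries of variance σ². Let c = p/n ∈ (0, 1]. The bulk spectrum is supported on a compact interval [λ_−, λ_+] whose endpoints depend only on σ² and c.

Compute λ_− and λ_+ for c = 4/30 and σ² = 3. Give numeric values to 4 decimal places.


c = 4/30 = 0.133333; √c = 0.365148.
λ_− = σ² (1 − √c)² = 3 · (1 − 0.365148)² = 3 · (0.634852)² = 1.209110.
λ_+ = σ² (1 + √c)² = 3 · (1 + 0.365148)² = 3 · (1.365148)² = 5.590890.

Rounded to 4 decimal places: λ_− ≈ 1.2091, λ_+ ≈ 5.5909.


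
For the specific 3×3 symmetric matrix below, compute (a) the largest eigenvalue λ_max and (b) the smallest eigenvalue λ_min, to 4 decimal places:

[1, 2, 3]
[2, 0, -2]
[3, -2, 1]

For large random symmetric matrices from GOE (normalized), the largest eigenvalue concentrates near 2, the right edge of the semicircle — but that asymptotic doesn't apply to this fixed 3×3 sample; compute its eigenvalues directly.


Since M is real symmetric, all three eigenvalues are real; they are the roots of det(λI − M) = λ³ − (tr M) λ² + s λ − det M, where s is the sum of the principal 2×2 minors.
tr M = 1 + 0 + 1 = 2.
s = (1·0 − 2²) + (1·1 − 3²) + (0·1 − (-2)²) = -4 + (-8) + (-4) = -16.
det M (expand along row 1) = 1·(-4) − 2·8 + 3·(-4) = -32.
Characteristic polynomial: λ³ − 2λ² − 16λ + 32 = 0.
Substitute λ = y + (tr M)/3 = y + 0.666667 to remove the quadratic term: y³ + p·y + q = 0 with p = s − (tr M)²/3 = -17.333333 and q = −2(tr M)³/27 + (tr M)·s/3 − det M = 20.740741.
Three real roots ⇒ use the trigonometric (Viète) form: r = 2√(−p/3) = 4.807402, φ = arccos(3q/(p·r)) = arccos(-0.746712) = 2.413901 rad.
y_k = r·cos(φ/3 − 2πk/3) for k = 0, 1, 2 gives y = 3.333333, 1.333333, -4.666667.
λ_k = y_k + 0.666667 gives λ = 4.0000, 2.0000, -4.0000 (check: the sum is 2.0000 = tr M).

Hence λ_max = 4.0000 and λ_min = -4.0000.


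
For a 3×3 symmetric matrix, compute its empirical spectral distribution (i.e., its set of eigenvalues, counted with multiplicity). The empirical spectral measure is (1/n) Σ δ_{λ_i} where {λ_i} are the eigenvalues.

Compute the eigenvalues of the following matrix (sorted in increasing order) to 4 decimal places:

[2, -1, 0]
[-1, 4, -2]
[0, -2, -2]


Since M is real symmetric, all three eigenvalues are real; they are the roots of det(λI − M) = λ³ − (tr M) λ² + s λ − det M, where s is the sum of the principal 2×2 minors.
tr M = 2 + 4 + (-2) = 4.
s = (2·4 − (-1)²) + (2·(-2) − 0²) + (4·(-2) − (-2)²) = 7 + (-4) + (-12) = -9.
det M (expand along row 1) = 2·(-12) − (-1)·2 + 0·2 = -22.
Characteristic polynomial: λ³ − 4λ² − 9λ + 22 = 0.
Substitute λ = y + (tr M)/3 = y + 1.333333 to remove the quadratic term: y³ + p·y + q = 0 with p = s − (tr M)²/3 = -14.333333 and q = −2(tr M)³/27 + (tr M)·s/3 − det M = 5.259259.
Three real roots ⇒ use the trigonometric (Viète) form: r = 2√(−p/3) = 4.371626, φ = arccos(3q/(p·r)) = arccos(-0.251800) = 1.825336 rad.
y_k = r·cos(φ/3 − 2πk/3) for k = 0, 1, 2 gives y = 3.587083, 0.370473, -3.957556.
λ_k = y_k + 1.333333 gives λ = 4.9204, 1.7038, -2.6242 (check: the sum is 4.0000 = tr M).

Eigenvalues sorted in increasing order: [-2.6242, 1.7038, 4.9204].


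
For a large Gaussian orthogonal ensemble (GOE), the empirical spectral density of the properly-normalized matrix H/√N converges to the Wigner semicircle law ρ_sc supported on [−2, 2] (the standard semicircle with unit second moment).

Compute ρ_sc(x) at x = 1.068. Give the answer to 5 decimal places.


ρ_sc(x) = (1/(2π)) √(4 − x²). With x = 1.068:
  4 − x² = 4 − (1.068)² = 4 − 1.140624 = 2.859376.
  √(4 − x²) = 1.690969.
  1/(2π) = 0.159155.
  ρ_sc(1.068) = 0.159155 · 1.690969 = 0.269126.

Rounded to 5 decimal places: ρ_sc(1.068) ≈ 0.26913.


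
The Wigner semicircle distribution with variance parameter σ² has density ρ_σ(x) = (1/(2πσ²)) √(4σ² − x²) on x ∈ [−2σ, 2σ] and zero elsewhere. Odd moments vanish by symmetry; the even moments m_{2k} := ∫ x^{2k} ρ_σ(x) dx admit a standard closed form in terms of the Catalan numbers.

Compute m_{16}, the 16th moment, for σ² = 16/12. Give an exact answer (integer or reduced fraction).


By the scaled semicircle moment identity, m_{2k} = σ^{2k} · C_k with k = 8.
C_8 = (1/(k+1)) · C(2k, k) = (1/9) · C(16, 8) = (1/9) · 12870 = 1430.
σ^{2k} = (σ²)^k = (16/12)^8 = 65536/6561.

Therefore m_{16} = σ^{16} · C_8 = (65536/6561) · 1430 = 93716480/6561.


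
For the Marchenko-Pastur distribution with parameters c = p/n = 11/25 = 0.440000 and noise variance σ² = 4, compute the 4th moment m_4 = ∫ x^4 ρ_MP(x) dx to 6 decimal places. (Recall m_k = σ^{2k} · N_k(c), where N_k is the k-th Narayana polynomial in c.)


E[X⁴] = σ⁸ (1 + 6c + 6c² + c³) (fourth MP moment). With σ² = 4 (so σ⁸ = 256) and c = 11/25 = 0.440000: E[X⁴] = 256 · (1 + 6·0.440000 + 6·(0.440000)² + (0.440000)³) = 256 · 4.886784.

So E[X^4] = 1251.016704.


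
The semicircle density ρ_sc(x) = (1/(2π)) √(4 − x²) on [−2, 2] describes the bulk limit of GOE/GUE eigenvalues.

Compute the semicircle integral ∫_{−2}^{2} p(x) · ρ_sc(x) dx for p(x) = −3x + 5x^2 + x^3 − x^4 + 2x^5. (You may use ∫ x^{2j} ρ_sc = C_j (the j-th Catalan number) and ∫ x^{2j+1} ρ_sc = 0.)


Write p(x) = Σ a_i x^i, split into monomials and integrate each against ρ_sc separately.
Using ∫ x^{2j} ρ_sc = C_j = (1/(j+1)) C(2j, j) (Catalan numbers) and ∫ x^{2j+1} ρ_sc = 0 (odd monomials vanish by symmetry):
  i = 1 (odd): ∫ x^1 ρ_sc = 0 (vanishes)
  i = 2 (even): a_2 · C_{1} = 5 · 1 = 5
  i = 3 (odd): ∫ x^3 ρ_sc = 0 (vanishes)
  i = 4 (even): a_4 · C_{2} = -1 · 2 = -2
  i = 5 (odd): ∫ x^5 ρ_sc = 0 (vanishes)

Summing the contributions: ∫_{−2}^{2} p(x) ρ_sc(x) dx = 5 + (-2) = 3.


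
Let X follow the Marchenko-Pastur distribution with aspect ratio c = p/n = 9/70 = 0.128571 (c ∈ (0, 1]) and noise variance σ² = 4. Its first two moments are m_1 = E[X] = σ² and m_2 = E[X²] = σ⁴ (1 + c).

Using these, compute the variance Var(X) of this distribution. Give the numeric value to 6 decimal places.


m_1 = E[X] = σ² = 4, so m_1² = 16.
m_2 = E[X²] = σ⁴ (1 + c) = 16 · (1 + 0.128571) = 16 · 1.128571 = 18.057143.
(Note m_2 − m_1² simplifies to c · σ⁴ = 0.128571 · 16.)

Var(X) = m_2 − m_1² = 18.057143 − 16 = 2.057143.


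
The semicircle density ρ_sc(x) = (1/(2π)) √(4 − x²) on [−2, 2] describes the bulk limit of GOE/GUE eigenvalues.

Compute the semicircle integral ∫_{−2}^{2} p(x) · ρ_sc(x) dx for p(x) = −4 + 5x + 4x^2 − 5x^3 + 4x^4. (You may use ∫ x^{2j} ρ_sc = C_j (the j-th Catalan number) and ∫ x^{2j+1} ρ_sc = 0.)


Write p(x) = Σ a_i x^i, split into monomials and integrate each against ρ_sc separately.
Using ∫ x^{2j} ρ_sc = C_j = (1/(j+1)) C(2j, j) (Catalan numbers) and ∫ x^{2j+1} ρ_sc = 0 (odd monomials vanish by symmetry):
  i = 0 (even): a_0 · C_{0} = -4 · 1 = -4
  i = 1 (odd): ∫ x^1 ρ_sc = 0 (vanishes)
  i = 2 (even): a_2 · C_{1} = 4 · 1 = 4
  i = 3 (odd): ∫ x^3 ρ_sc = 0 (vanishes)
  i = 4 (even): a_4 · C_{2} = 4 · 2 = 8

Summing the contributions: ∫_{−2}^{2} p(x) ρ_sc(x) dx = (-4) + 4 + 8 = 8.


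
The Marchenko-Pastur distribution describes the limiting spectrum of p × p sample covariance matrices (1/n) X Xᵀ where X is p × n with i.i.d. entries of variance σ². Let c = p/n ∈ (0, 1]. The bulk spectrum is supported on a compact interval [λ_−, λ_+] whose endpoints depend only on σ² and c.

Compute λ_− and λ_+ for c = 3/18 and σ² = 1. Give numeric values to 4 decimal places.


c = 3/18 = 0.166667; √c = 0.408248.
λ_− = σ² (1 − √c)² = 1 · (1 − 0.408248)² = 1 · (0.591752)² = 0.350170.
λ_+ = σ² (1 + √c)² = 1 · (1 + 0.408248)² = 1 · (1.408248)² = 1.983163.

Rounded to 4 decimal places: λ_− ≈ 0.3502, λ_+ ≈ 1.9832.


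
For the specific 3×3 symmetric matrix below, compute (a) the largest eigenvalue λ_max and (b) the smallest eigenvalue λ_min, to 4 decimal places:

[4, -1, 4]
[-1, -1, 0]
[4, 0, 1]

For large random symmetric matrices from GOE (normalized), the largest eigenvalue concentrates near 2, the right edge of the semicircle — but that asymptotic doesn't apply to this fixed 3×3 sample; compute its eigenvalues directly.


Since M is real symmetric, all three eigenvalues are real; they are the roots of det(λI − M) = λ³ − (tr M) λ² + s λ − det M, where s is the sum of the principal 2×2 minors.
tr M = 4 + (-1) + 1 = 4.
s = (4·(-1) − (-1)²) + (4·1 − 4²) + ((-1)·1 − 0²) = -5 + (-12) + (-1) = -18.
det M (expand along row 1) = 4·(-1) − (-1)·(-1) + 4·4 = 11.
Characteristic polynomial: λ³ − 4λ² − 18λ − 11 = 0.
Substitute λ = y + (tr M)/3 = y + 1.333333 to remove the quadratic term: y³ + p·y + q = 0 with p = s − (tr M)²/3 = -23.333333 and q = −2(tr M)³/27 + (tr M)·s/3 − det M = -39.740741.
Three real roots ⇒ use the trigonometric (Viète) form: r = 2√(−p/3) = 5.577734, φ = arccos(3q/(p·r)) = arccos(0.916057) = 0.412660 rad.
y_k = r·cos(φ/3 − 2πk/3) for k = 0, 1, 2 gives y = 5.525049, -2.100172, -3.424876.
λ_k = y_k + 1.333333 gives λ = 6.8584, -0.7668, -2.0915 (check: the sum is 4.0000 = tr M).

Hence λ_max = 6.8584 and λ_min = -2.0915.


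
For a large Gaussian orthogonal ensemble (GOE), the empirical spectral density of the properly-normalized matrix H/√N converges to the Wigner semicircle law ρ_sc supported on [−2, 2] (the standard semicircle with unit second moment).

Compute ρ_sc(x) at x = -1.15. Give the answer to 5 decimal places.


ρ_sc(x) = (1/(2π)) √(4 − x²). With x = -1.15:
  4 − x² = 4 − (-1.15)² = 4 − 1.322500 = 2.677500.
  √(4 − x²) = 1.636307.
  1/(2π) = 0.159155.
  ρ_sc(-1.15) = 0.159155 · 1.636307 = 0.260426.

Rounded to 5 decimal places: ρ_sc(-1.15) ≈ 0.26043.


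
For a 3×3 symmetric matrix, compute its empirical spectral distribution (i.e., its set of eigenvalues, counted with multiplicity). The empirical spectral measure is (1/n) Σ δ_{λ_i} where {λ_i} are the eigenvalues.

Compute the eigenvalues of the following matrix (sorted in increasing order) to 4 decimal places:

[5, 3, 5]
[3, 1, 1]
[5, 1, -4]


Since M is real symmetric, all three eigenvalues are real; they are the roots of det(λI − M) = λ³ − (tr M) λ² + s λ − det M, where s is the sum of the principal 2×2 minors.
tr M = 5 + 1 + (-4) = 2.
s = (5·1 − 3²) + (5·(-4) − 5²) + (1·(-4) − 1²) = -4 + (-45) + (-5) = -54.
det M (expand along row 1) = 5·(-5) − 3·(-17) + 5·(-2) = 16.
Characteristic polynomial: λ³ − 2λ² − 54λ − 16 = 0.
Substitute λ = y + (tr M)/3 = y + 0.666667 to remove the quadratic term: y³ + p·y + q = 0 with p = s − (tr M)²/3 = -55.333333 and q = −2(tr M)³/27 + (tr M)·s/3 − det M = -52.592593.
Three real roots ⇒ use the trigonometric (Viète) form: r = 2√(−p/3) = 8.589399, φ = arccos(3q/(p·r)) = arccos(0.331968) = 1.232407 rad.
y_k = r·cos(φ/3 − 2πk/3) for k = 0, 1, 2 gives y = 7.874767, -0.966800, -6.907967.
λ_k = y_k + 0.666667 gives λ = 8.5414, -0.3001, -6.2413 (check: the sum is 2.0000 = tr M).

Eigenvalues sorted in increasing order: [-6.2413, -0.3001, 8.5414].


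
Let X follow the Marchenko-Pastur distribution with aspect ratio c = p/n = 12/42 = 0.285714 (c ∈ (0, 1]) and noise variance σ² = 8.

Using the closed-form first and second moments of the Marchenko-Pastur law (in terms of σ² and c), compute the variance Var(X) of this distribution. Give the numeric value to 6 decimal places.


Recall the MP moments m_1 = E[X] = σ² and m_2 = E[X²] = σ⁴ (1 + c).
m_1 = E[X] = σ² = 8, so m_1² = 64.
m_2 = E[X²] = σ⁴ (1 + c) = 64 · (1 + 0.285714) = 64 · 1.285714 = 82.285714.
(Note m_2 − m_1² simplifies to c · σ⁴ = 0.285714 · 64.)

Var(X) = m_2 − m_1² = 82.285714 − 64 = 18.285714.


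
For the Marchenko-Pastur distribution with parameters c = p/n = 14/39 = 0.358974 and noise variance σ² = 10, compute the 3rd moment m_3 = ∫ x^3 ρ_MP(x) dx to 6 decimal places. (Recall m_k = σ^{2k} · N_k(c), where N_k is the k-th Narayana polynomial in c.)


E[X³] = σ⁶ (1 + 3c + c²) (third MP moment). With σ² = 10 (so σ⁶ = 1000) and c = 14/39 = 0.358974: E[X³] = 1000 · (1 + 3·0.358974 + (0.358974)²) = 1000 · 2.205786.

So E[X^3] = 2205.785667.


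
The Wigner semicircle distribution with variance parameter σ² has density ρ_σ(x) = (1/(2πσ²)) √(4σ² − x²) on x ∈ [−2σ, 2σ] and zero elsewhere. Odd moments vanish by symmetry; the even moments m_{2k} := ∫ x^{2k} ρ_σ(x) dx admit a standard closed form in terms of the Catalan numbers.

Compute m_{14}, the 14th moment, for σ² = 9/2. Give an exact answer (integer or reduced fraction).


By the scaled semicircle moment identity, m_{2k} = σ^{2k} · C_k with k = 7.
C_7 = (1/(k+1)) · C(2k, k) = (1/8) · C(14, 7) = (1/8) · 3432 = 429.
σ^{2k} = (σ²)^k = (9/2)^7 = 4782969/128.

Therefore m_{14} = σ^{14} · C_7 = (4782969/128) · 429 = 2051893701/128.


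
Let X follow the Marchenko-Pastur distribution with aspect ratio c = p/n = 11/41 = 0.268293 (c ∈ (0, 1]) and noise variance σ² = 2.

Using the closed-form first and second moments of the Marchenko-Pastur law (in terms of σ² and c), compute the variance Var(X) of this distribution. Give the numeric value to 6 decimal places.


Recall the MP moments m_1 = E[X] = σ² and m_2 = E[X²] = σ⁴ (1 + c).
m_1 = E[X] = σ² = 2, so m_1² = 4.
m_2 = E[X²] = σ⁴ (1 + c) = 4 · (1 + 0.268293) = 4 · 1.268293 = 5.073171.
(Note m_2 − m_1² simplifies to c · σ⁴ = 0.268293 · 4.)

Var(X) = m_2 − m_1² = 5.073171 − 4 = 1.073171.


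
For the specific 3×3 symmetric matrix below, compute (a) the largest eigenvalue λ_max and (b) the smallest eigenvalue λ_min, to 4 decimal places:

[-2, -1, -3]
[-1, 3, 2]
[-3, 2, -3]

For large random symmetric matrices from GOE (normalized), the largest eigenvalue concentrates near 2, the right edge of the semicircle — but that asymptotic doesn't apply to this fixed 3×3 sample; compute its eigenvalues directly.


Since M is real symmetric, all three eigenvalues are real; they are the roots of det(λI − M) = λ³ − (tr M) λ² + s λ − det M, where s is the sum of the principal 2×2 minors.
tr M = -2 + 3 + (-3) = -2.
s = ((-2)·3 − (-1)²) + ((-2)·(-3) − (-3)²) + (3·(-3) − 2²) = -7 + (-3) + (-13) = -23.
det M (expand along row 1) = (-2)·(-13) − (-1)·9 + (-3)·7 = 14.
Characteristic polynomial: λ³ + 2λ² − 23λ − 14 = 0.
Substitute λ = y + (tr M)/3 = y − 0.666667 to remove the quadratic term: y³ + p·y + q = 0 with p = s − (tr M)²/3 = -24.333333 and q = −2(tr M)³/27 + (tr M)·s/3 − det M = 1.925926.
Three real roots ⇒ use the trigonometric (Viète) form: r = 2√(−p/3) = 5.696002, φ = arccos(3q/(p·r)) = arccos(-0.041686) = 1.612494 rad.
y_k = r·cos(φ/3 − 2πk/3) for k = 0, 1, 2 gives y = 4.892822, 0.079168, -4.971990.
λ_k = y_k − 0.666667 gives λ = 4.2262, -0.5875, -5.6387 (check: the sum is -2.0000 = tr M).

Hence λ_max = 4.2262 and λ_min = -5.6387.


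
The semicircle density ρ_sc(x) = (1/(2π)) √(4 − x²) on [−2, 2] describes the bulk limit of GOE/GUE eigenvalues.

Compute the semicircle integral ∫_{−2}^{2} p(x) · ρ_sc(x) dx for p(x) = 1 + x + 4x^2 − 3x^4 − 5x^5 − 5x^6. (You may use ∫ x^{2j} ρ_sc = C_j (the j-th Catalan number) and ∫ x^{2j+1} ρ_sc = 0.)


Write p(x) = Σ a_i x^i, split into monomials and integrate each against ρ_sc separately.
Using ∫ x^{2j} ρ_sc = C_j = (1/(j+1)) C(2j, j) (Catalan numbers) and ∫ x^{2j+1} ρ_sc = 0 (odd monomials vanish by symmetry):
  i = 0 (even): a_0 · C_{0} = 1 · 1 = 1
  i = 1 (odd): ∫ x^1 ρ_sc = 0 (vanishes)
  i = 2 (even): a_2 · C_{1} = 4 · 1 = 4
  i = 4 (even): a_4 · C_{2} = -3 · 2 = -6
  i = 5 (odd): ∫ x^5 ρ_sc = 0 (vanishes)
  i = 6 (even): a_6 · C_{3} = -5 · 5 = -25

Summing the contributions: ∫_{−2}^{2} p(x) ρ_sc(x) dx = 1 + 4 + (-6) + (-25) = -26.


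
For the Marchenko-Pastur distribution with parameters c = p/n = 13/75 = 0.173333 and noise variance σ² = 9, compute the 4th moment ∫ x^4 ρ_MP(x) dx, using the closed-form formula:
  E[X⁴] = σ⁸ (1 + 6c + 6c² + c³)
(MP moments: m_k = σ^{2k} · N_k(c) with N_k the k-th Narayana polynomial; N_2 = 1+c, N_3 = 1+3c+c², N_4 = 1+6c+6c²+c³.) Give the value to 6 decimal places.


E[X⁴] = σ⁸ (1 + 6c + 6c² + c³) (fourth MP moment). With σ² = 9 (so σ⁸ = 6561) and c = 13/75 = 0.173333: E[X⁴] = 6561 · (1 + 6·0.173333 + 6·(0.173333)² + (0.173333)³) = 6561 · 2.225474.

So E[X^4] = 14601.337344.


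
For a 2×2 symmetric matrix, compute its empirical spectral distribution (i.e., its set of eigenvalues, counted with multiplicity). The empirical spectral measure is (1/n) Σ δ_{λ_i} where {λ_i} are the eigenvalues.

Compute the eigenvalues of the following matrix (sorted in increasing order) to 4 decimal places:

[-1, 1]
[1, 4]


Since M is real symmetric, both eigenvalues are real; they are the roots of det(λI − M) = λ² − (tr M) λ + det M.
tr M = -1 + 4 = 3.
det M = (-1)·4 − 1² = -4 − 1 = -5.
Characteristic polynomial: λ² − 3λ − 5 = 0.
Discriminant Δ = (tr M)² − 4·det M = 9 − (-20) = 29; √Δ = 5.385165.
λ = (tr M ± √Δ)/2 = (3 ± 5.385165)/2, giving (tr M − √Δ)/2 = -1.1926 and (tr M + √Δ)/2 = 4.1926.

Eigenvalues sorted in increasing order: [-1.1926, 4.1926].


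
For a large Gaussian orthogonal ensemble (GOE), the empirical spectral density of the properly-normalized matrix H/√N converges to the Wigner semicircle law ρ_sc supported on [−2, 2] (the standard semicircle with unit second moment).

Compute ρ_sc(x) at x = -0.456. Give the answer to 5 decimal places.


ρ_sc(x) = (1/(2π)) √(4 − x²). With x = -0.456:
  4 − x² = 4 − (-0.456)² = 4 − 0.207936 = 3.792064.
  √(4 − x²) = 1.947322.
  1/(2π) = 0.159155.
  ρ_sc(-0.456) = 0.159155 · 1.947322 = 0.309926.

Rounded to 5 decimal places: ρ_sc(-0.456) ≈ 0.30993.


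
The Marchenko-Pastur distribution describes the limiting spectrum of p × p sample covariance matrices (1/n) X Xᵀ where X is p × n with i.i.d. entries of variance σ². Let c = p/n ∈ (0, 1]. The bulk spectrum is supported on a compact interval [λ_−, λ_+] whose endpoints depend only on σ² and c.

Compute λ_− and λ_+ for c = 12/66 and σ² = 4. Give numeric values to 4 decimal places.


c = 12/66 = 0.181818; √c = 0.426401.
λ_− = σ² (1 − √c)² = 4 · (1 − 0.426401)² = 4 · (0.573599)² = 1.316061.
λ_+ = σ² (1 + √c)² = 4 · (1 + 0.426401)² = 4 · (1.426401)² = 8.138484.

Rounded to 4 decimal places: λ_− ≈ 1.3161, λ_+ ≈ 8.1385.


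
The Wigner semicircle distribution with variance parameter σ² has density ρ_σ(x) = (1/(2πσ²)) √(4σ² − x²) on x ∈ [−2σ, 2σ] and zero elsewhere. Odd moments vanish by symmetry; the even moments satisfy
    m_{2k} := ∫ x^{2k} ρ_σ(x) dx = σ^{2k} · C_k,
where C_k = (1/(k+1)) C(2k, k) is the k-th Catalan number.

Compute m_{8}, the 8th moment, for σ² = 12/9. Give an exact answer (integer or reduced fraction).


By the scaled semicircle moment identity, m_{2k} = σ^{2k} · C_k with k = 4.
C_4 = (1/(k+1)) · C(2k, k) = (1/5) · C(8, 4) = (1/5) · 70 = 14.
σ^{2k} = (σ²)^k = (12/9)^4 = 256/81.

Therefore m_{8} = σ^{8} · C_4 = (256/81) · 14 = 3584/81.


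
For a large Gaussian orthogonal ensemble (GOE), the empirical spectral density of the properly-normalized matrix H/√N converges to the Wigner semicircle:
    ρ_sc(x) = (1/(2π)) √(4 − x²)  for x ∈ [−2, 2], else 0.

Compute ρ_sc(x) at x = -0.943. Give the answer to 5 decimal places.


ρ_sc(x) = (1/(2π)) √(4 − x²). With x = -0.943:
  4 − x² = 4 − (-0.943)² = 4 − 0.889249 = 3.110751.
  √(4 − x²) = 1.763732.
  1/(2π) = 0.159155.
  ρ_sc(-0.943) = 0.159155 · 1.763732 = 0.280707.

Rounded to 5 decimal places: ρ_sc(-0.943) ≈ 0.28071.


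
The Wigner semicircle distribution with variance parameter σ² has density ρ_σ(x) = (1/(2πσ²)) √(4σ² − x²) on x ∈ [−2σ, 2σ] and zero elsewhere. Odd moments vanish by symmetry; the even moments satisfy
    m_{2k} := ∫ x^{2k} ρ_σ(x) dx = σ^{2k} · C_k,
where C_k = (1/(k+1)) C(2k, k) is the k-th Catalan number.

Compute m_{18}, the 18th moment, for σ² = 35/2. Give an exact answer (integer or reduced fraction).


By the scaled semicircle moment identity, m_{2k} = σ^{2k} · C_k with k = 9.
C_9 = (1/(k+1)) · C(2k, k) = (1/10) · C(18, 9) = (1/10) · 48620 = 4862.
σ^{2k} = (σ²)^k = (35/2)^9 = 78815638671875/512.

Therefore m_{18} = σ^{18} · C_9 = (78815638671875/512) · 4862 = 191600817611328125/256.


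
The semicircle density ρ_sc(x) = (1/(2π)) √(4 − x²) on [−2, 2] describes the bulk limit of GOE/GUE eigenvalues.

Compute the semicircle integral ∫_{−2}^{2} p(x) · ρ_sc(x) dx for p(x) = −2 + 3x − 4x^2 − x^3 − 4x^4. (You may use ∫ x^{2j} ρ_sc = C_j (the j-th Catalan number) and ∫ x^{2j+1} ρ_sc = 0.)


Write p(x) = Σ a_i x^i, split into monomials and integrate each against ρ_sc separately.
Using ∫ x^{2j} ρ_sc = C_j = (1/(j+1)) C(2j, j) (Catalan numbers) and ∫ x^{2j+1} ρ_sc = 0 (odd monomials vanish by symmetry):
  i = 0 (even): a_0 · C_{0} = -2 · 1 = -2
  i = 1 (odd): ∫ x^1 ρ_sc = 0 (vanishes)
  i = 2 (even): a_2 · C_{1} = -4 · 1 = -4
  i = 3 (odd): ∫ x^3 ρ_sc = 0 (vanishes)
  i = 4 (even): a_4 · C_{2} = -4 · 2 = -8

Summing the contributions: ∫_{−2}^{2} p(x) ρ_sc(x) dx = (-2) + (-4) + (-8) = -14.


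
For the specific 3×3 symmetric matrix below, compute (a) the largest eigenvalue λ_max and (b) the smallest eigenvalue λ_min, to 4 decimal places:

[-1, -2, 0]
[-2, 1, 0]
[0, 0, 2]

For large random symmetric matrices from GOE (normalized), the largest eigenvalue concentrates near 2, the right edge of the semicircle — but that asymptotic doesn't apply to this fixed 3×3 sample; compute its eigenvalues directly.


Since M is real symmetric, all three eigenvalues are real; they are the roots of det(λI − M) = λ³ − (tr M) λ² + s λ − det M, where s is the sum of the principal 2×2 minors.
tr M = -1 + 1 + 2 = 2.
s = ((-1)·1 − (-2)²) + ((-1)·2 − 0²) + (1·2 − 0²) = -5 + (-2) + 2 = -5.
det M (expand along row 1) = (-1)·2 − (-2)·(-4) + 0·0 = -10.
Characteristic polynomial: λ³ − 2λ² − 5λ + 10 = 0.
Substitute λ = y + (tr M)/3 = y + 0.666667 to remove the quadratic term: y³ + p·y + q = 0 with p = s − (tr M)²/3 = -6.333333 and q = −2(tr M)³/27 + (tr M)·s/3 − det M = 6.074074.
Three real roots ⇒ use the trigonometric (Viète) form: r = 2√(−p/3) = 2.905933, φ = arccos(3q/(p·r)) = arccos(-0.990110) = 3.000835 rad.
y_k = r·cos(φ/3 − 2πk/3) for k = 0, 1, 2 gives y = 1.569401, 1.333333, -2.902735.
λ_k = y_k + 0.666667 gives λ = 2.2361, 2.0000, -2.2361 (check: the sum is 2.0000 = tr M).

Hence λ_max = 2.2361 and λ_min = -2.2361.


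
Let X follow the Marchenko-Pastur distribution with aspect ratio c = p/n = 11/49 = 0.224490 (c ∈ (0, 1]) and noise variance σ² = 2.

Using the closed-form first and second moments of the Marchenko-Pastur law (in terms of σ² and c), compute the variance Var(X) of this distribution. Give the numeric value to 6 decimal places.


Recall the MP moments m_1 = E[X] = σ² and m_2 = E[X²] = σ⁴ (1 + c).
m_1 = E[X] = σ² = 2, so m_1² = 4.
m_2 = E[X²] = σ⁴ (1 + c) = 4 · (1 + 0.224490) = 4 · 1.224490 = 4.897959.
(Note m_2 − m_1² simplifies to c · σ⁴ = 0.224490 · 4.)

Var(X) = m_2 − m_1² = 4.897959 − 4 = 0.897959.


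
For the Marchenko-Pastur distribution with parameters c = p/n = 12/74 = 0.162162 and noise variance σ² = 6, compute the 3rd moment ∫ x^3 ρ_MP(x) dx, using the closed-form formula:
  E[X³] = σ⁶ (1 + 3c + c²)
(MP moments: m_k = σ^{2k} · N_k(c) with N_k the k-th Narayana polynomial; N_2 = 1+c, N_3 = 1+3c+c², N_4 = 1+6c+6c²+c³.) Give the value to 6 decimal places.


E[X³] = σ⁶ (1 + 3c + c²) (third MP moment). With σ² = 6 (so σ⁶ = 216) and c = 12/74 = 0.162162: E[X³] = 216 · (1 + 3·0.162162 + (0.162162)²) = 216 · 1.512783.

So E[X^3] = 326.761140.


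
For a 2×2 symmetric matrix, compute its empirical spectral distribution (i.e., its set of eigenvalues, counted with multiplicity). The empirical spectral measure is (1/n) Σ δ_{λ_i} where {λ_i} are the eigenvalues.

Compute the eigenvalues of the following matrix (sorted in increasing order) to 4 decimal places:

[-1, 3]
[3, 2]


Since M is real symmetric, both eigenvalues are real; they are the roots of det(λI − M) = λ² − (tr M) λ + det M.
tr M = -1 + 2 = 1.
det M = (-1)·2 − 3² = -2 − 9 = -11.
Characteristic polynomial: λ² − λ − 11 = 0.
Discriminant Δ = (tr M)² − 4·det M = 1 − (-44) = 45; √Δ = 6.708204.
λ = (tr M ± √Δ)/2 = (1 ± 6.708204)/2, giving (tr M − √Δ)/2 = -2.8541 and (tr M + √Δ)/2 = 3.8541.

Eigenvalues sorted in increasing order: [-2.8541, 3.8541].


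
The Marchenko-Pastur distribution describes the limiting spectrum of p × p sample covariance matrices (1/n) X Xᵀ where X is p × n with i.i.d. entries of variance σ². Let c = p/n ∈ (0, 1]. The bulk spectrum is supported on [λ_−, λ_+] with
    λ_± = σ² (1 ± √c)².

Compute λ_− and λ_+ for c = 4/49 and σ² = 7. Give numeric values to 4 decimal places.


c = 4/49 = 0.081633; √c = 0.285714.
λ_− = σ² (1 − √c)² = 7 · (1 − 0.285714)² = 7 · (0.714286)² = 3.571429.
λ_+ = σ² (1 + √c)² = 7 · (1 + 0.285714)² = 7 · (1.285714)² = 11.571429.

Rounded to 4 decimal places: λ_− ≈ 3.5714, λ_+ ≈ 11.5714.


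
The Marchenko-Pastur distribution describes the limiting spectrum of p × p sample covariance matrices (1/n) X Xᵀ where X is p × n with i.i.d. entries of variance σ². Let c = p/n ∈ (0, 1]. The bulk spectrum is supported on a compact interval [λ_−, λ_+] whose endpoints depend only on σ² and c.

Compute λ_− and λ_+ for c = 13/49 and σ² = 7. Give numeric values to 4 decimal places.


c = 13/49 = 0.265306; √c = 0.515079.
λ_− = σ² (1 − √c)² = 7 · (1 − 0.515079)² = 7 · (0.484921)² = 1.646040.
λ_+ = σ² (1 + √c)² = 7 · (1 + 0.515079)² = 7 · (1.515079)² = 16.068245.

Rounded to 4 decimal places: λ_− ≈ 1.6460, λ_+ ≈ 16.0682.


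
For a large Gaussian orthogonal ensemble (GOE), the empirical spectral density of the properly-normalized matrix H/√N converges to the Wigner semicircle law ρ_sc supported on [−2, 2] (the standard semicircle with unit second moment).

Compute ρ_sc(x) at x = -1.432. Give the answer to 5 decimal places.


ρ_sc(x) = (1/(2π)) √(4 − x²). With x = -1.432:
  4 − x² = 4 − (-1.432)² = 4 − 2.050624 = 1.949376.
  √(4 − x²) = 1.396201.
  1/(2π) = 0.159155.
  ρ_sc(-1.432) = 0.159155 · 1.396201 = 0.222212.

Rounded to 5 decimal places: ρ_sc(-1.432) ≈ 0.22221.


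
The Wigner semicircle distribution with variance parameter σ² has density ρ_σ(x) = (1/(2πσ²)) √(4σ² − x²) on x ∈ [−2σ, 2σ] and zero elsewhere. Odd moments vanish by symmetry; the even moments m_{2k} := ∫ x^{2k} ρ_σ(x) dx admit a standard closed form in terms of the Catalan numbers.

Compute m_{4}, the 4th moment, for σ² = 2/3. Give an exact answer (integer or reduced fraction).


By the scaled semicircle moment identity, m_{2k} = σ^{2k} · C_k with k = 2.
C_2 = (1/(k+1)) · C(2k, k) = (1/3) · C(4, 2) = (1/3) · 6 = 2.
σ^{2k} = (σ²)^k = (2/3)^2 = 4/9.

Therefore m_{4} = σ^{4} · C_2 = (4/9) · 2 = 8/9.


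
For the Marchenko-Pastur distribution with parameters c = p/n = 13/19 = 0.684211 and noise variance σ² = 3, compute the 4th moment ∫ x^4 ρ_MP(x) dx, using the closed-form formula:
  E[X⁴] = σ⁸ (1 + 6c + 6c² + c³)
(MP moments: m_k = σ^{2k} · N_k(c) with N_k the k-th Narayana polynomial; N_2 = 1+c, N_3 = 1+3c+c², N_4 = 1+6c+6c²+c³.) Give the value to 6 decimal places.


E[X⁴] = σ⁸ (1 + 6c + 6c² + c³) (fourth MP moment). With σ² = 3 (so σ⁸ = 81) and c = 13/19 = 0.684211: E[X⁴] = 81 · (1 + 6·0.684211 + 6·(0.684211)² + (0.684211)³) = 81 · 8.234437.

So E[X^4] = 666.989357.
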